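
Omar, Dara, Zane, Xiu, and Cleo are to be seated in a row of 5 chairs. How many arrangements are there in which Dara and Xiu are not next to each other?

72

Of the 5! = 120 arrangements, those with Dara and Xiu adjacent number 2 × 4! = 48 (treat the pair as a block with 2 internal orders).
Complementary counting: 120 − 48 = 72.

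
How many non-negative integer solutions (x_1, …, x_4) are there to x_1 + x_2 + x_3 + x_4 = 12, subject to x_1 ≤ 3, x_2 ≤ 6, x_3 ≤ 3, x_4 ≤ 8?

By stars and bars, unrestricted non-negative solutions to x_1+…+x_4 = 12 number C(12+3,3) = 455.
Subtract solutions that violate a single cap (substitute x_i' = x_i − (cap_i+1)): x_1 ≥ 4 gives C(11,3) = 165; x_2 ≥ 7 gives C(8,3) = 56; x_3 ≥ 4 gives C(11,3) = 165; x_4 ≥ 9 gives C(6,3) = 20. Together 406.
Add back pairs where two caps are both exceeded: 4 + 35 + 0 + 4 + 0 + 0 = 43.
By inclusion–exclusion the count is 455 − 406 + 43 = 92.

92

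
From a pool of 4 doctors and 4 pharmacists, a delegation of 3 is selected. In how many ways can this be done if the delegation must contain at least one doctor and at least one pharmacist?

Unrestricted: C(8,3) = 56 ways to pick any 3 of the 8.
Subtract selections that omit an entire group: no doctors → C(4,3) = 4; no pharmacists → C(4,3) = 4.
Both groups omitted at once is impossible, so 56 − 8 = 48.

48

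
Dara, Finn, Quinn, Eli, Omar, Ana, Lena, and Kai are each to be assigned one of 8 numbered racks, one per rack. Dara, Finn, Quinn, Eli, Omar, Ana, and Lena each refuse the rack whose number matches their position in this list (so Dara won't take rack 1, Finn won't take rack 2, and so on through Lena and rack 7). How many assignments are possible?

Let Aᵢ (for 1 ≤ i ≤ 7) be the placements that put person i in their forbidden rack. Any j of these fix j positions, leaving (8−j)! ways to fill the rest, and there are C(7,j) ways to pick which j.
By inclusion–exclusion, the number of valid placements is Σ_{j=0}^{7} (−1)^j C(7,j)·(8−j)!.
Computing: 40320 − 35280 + 15120 − 4200 + 840 − 126 + 14 − 1 = 16687.

16687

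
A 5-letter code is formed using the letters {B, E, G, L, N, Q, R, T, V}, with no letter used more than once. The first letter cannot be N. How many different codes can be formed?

13440

The first letter has 9−1 = 8 choices (anything except N).
The remaining 4 letters are filled from the other 8 symbols without repetition: 8 × 7 × 6 × 5 = 1680.
Total: 8 × 1680 = 13440.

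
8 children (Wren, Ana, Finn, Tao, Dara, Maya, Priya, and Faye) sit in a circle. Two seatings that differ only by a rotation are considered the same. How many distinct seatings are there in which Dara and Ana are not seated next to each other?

Without the restriction there are (7)! = 5040 seatings.
Seatings with Dara beside Ana: treat them as a block with 2 internal orders, giving 2 × (6)! = 1440.
Subtracting, 5040 − 1440 = 3600.

3600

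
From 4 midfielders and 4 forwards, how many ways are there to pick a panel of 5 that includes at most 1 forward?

4

Split by how many forwards are chosen (0 through 1).
Sum: C(4,0)·C(4,5) + C(4,1)·C(4,4) = 0 + 4 = 4.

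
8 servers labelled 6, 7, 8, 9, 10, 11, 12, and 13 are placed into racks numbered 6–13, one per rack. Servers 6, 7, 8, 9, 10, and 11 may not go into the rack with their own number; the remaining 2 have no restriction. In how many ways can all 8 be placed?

Let Aᵢ (for 6 ≤ i ≤ 11) be the placements that put server i in its forbidden rack. Any j of these fix j positions, leaving (8−j)! ways to fill the rest, and there are C(6,j) ways to pick which j.
By inclusion–exclusion, the number of valid placements is Σ_{j=0}^{6} (−1)^j C(6,j)·(8−j)!.
Computing: 40320 − 30240 + 10800 − 2400 + 360 − 36 + 2 = 18806.

18806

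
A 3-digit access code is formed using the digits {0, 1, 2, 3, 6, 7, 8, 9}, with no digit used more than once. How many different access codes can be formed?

With no repetition, fill the 3 digits in order: 8 choices, then 7, down to 6.
That product is 8 × 7 × 6 = 336.

336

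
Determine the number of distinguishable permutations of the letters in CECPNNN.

420

The 7 letters of CECPNNN have repeats: C appearing twice and N appearing 3 times.
Dividing 7! = 5040 by 3!·2! = 12 for the repeated letters gives 420.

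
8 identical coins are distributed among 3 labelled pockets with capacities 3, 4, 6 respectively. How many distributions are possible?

By stars and bars, unrestricted non-negative solutions to x_1+…+x_3 = 8 number C(8+2,2) = 45.
Subtract solutions that violate a single cap (substitute x_i' = x_i − (cap_i+1)): x_1 ≥ 4 gives C(6,2) = 15; x_2 ≥ 5 gives C(5,2) = 10; x_3 ≥ 7 gives C(3,2) = 3. Together 28.
No two caps can be exceeded simultaneously, so the pair terms are all 0.
By inclusion–exclusion the count is 45 − 28 + 0 = 17.

17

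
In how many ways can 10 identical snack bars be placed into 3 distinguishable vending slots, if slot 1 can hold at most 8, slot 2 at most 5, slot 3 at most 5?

33

By stars and bars, unrestricted non-negative solutions to x_1+…+x_3 = 10 number C(10+2,2) = 66.
Subtract solutions that violate a single cap (substitute x_i' = x_i − (cap_i+1)): x_1 ≥ 9 gives C(3,2) = 3; x_2 ≥ 6 gives C(6,2) = 15; x_3 ≥ 6 gives C(6,2) = 15. Together 33.
No two caps can be exceeded simultaneously, so the pair terms are all 0.
By inclusion–exclusion the count is 66 − 33 + 0 = 33.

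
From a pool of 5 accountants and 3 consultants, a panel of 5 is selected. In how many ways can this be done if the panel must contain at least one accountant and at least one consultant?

55

Total 5-person selections from all 8: C(8,5) = 56.
Selections missing a whole group: no accountants → C(3,5) = 0; no consultants → C(5,5) = 1.
Both groups omitted at once is impossible, so 56 − 1 = 55.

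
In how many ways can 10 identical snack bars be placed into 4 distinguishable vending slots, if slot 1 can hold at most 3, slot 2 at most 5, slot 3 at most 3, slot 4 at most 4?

47

By stars and bars, unrestricted non-negative solutions to x_1+…+x_4 = 10 number C(10+3,3) = 286.
Subtract solutions that violate a single cap (substitute x_i' = x_i − (cap_i+1)): x_1 ≥ 4 gives C(9,3) = 84; x_2 ≥ 6 gives C(7,3) = 35; x_3 ≥ 4 gives C(9,3) = 84; x_4 ≥ 5 gives C(8,3) = 56. Together 259.
Add back pairs where two caps are both exceeded: 1 + 10 + 4 + 1 + 0 + 4 = 20.
By inclusion–exclusion the count is 286 − 259 + 20 = 47.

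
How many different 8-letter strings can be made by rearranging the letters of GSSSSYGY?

420

Letter multiplicities in GSSSSYGY: G×2, S×4, Y×2.
So there are 8! / (4!·2!·2!) = 420 distinguishable arrangements.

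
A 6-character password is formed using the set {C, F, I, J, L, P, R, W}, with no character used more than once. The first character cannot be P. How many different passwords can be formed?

17640

The first character has 8−1 = 7 choices (anything except P).
The remaining 5 characters are filled from the other 7 symbols without repetition: 7 × 6 × 5 × 4 × 3 = 2520.
Total: 7 × 2520 = 17640.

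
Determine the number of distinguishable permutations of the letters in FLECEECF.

The 8 letters of FLECEECF have repeats: C appearing twice, E appearing 3 times, and F appearing twice.
Dividing 8! = 40320 by 3!·2!·2! = 24 for the repeated letters gives 1680.

1680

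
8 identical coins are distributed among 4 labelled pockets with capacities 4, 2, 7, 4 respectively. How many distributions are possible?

Ignoring the caps, the number of non-negative solutions to x_1+…+x_4 = 8 is C(11,3) = 165.
Subtract solutions that violate a single cap (substitute x_i' = x_i − (cap_i+1)): x_1 ≥ 5 gives C(6,3) = 20; x_2 ≥ 3 gives C(8,3) = 56; x_3 ≥ 8 gives C(3,3) = 1; x_4 ≥ 5 gives C(6,3) = 20. Together 97.
Add back pairs where two caps are both exceeded: 1 + 0 + 0 + 0 + 1 + 0 = 2.
By inclusion–exclusion the count is 165 − 97 + 2 = 70.

70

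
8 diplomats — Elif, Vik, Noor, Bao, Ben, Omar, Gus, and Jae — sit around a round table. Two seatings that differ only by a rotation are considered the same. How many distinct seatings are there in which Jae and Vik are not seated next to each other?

3600

Without the restriction there are (7)! = 5040 seatings.
Seatings with Jae beside Vik: treat them as a block with 2 internal orders, giving 2 × (6)! = 1440.
Subtracting, 5040 − 1440 = 3600.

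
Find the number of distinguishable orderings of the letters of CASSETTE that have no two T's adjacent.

3780

Total arrangements of CASSETTE: 8!/(2!·2!·2!) = 5040.
Arrangements with the T's together: treat TT as one letter, giving (7)!/(2!·2!) = 1260.
Subtracting, 5040 − 1260 = 3780 arrangements keep the T's apart.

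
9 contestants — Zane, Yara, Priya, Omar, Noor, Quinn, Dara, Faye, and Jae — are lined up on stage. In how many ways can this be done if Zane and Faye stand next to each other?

Place the 7 others and the Zane-Faye pair as 8 objects in a line; the pair has 2 internal arrangements.
That gives 2 × 8! = 2 × 40320 = 80640.

80640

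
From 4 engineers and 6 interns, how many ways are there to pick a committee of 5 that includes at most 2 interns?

Split by how many interns are chosen (0 through 2).
Sum: C(6,0)·C(4,5) + C(6,1)·C(4,4) + C(6,2)·C(4,3) = 0 + 6 + 60 = 66.

66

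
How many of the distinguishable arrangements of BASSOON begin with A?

Fix A in the first position and arrange the remaining 6 letters.
Those 6 letters have O appearing twice and S appearing twice, giving (6)!/(2!·2!) = 180.

180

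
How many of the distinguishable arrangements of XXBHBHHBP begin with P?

560

With the first slot taken by P, it remains to arrange the other 8 letters (XXBHBHHB).
Those 8 letters have B appearing 3 times, H appearing 3 times, and X appearing twice, giving (8)!/(3!·3!·2!) = 560.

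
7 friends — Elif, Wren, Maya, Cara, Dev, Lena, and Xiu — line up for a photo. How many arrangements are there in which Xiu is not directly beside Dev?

3600

There are 7! = 5040 arrangements in all. If Xiu and Dev are adjacent, merging them into one block gives 2·(6)! = 1440 arrangements.
Complementary counting: 5040 − 1440 = 3600.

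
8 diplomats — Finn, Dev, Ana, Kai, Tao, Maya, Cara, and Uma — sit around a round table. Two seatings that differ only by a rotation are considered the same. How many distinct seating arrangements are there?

Around a circle, 8 distinct people have 8!/8 = (7)! = 5040 rotationally distinct seatings.

5040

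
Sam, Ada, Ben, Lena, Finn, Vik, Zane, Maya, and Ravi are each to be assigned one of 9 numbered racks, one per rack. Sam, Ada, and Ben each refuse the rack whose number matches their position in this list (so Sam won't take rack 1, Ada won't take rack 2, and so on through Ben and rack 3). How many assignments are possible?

Let Aᵢ (for i ∈ {1, 2, 3}) be the placements that put person i in their forbidden rack. Any j of these fix j positions, leaving (9−j)! ways to fill the rest, and there are C(3,j) ways to pick which j.
By inclusion–exclusion, the number of valid placements is Σ_{j=0}^{3} (−1)^j C(3,j)·(9−j)!.
Computing: 362880 − 120960 + 15120 − 720 = 256320.

256320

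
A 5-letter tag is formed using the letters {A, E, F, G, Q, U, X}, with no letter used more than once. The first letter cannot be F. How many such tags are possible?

The first letter has 7−1 = 6 choices (anything except F).
The remaining 4 letters are filled from the other 6 symbols without repetition: 6 × 5 × 4 × 3 = 360.
Total: 6 × 360 = 2160.

2160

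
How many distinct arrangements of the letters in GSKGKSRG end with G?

With the last slot taken by G, it remains to arrange the other 7 letters (SKGKSRG).
Those 7 letters have G appearing twice, K appearing twice, and S appearing twice, giving (7)!/(2!·2!·2!) = 630.

630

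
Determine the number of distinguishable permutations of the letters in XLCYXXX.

Letter multiplicities in XLCYXXX: C×1, L×1, X×4, Y×1.
So there are 7! / (4!) = 210 distinguishable arrangements.

210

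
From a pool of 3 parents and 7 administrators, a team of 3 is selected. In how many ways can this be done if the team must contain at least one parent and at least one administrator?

Total 3-person selections from all 10: C(10,3) = 120.
Subtract selections that omit an entire group: no parents → C(7,3) = 35; no administrators → C(3,3) = 1.
Both groups omitted at once is impossible, so 120 − 36 = 84.

84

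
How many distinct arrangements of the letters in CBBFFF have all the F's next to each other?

12

Treat the 3 copies of F as a single block. The multiset to arrange is then {FFF, B, B, C}, 4 items in all.
That gives (4)!/(2!) = 12 arrangements.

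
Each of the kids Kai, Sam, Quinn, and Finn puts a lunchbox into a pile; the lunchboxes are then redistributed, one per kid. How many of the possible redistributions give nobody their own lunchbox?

Count assignments avoiding every fixed point. For any j of the 4 kids fixed to their own lunchbox, the other 4−j can be arranged in (4−j)! ways.
By inclusion–exclusion this is Σ_{j=0}^{4} (−1)^j C(4,j)·(4−j)!.
Computing: 24 − 24 + 12 − 4 + 1 = 9.

9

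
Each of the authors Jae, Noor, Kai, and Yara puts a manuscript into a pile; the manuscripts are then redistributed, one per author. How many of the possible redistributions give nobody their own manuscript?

Count assignments avoiding every fixed point. For any j of the 4 authors fixed to their own manuscript, the other 4−j can be arranged in (4−j)! ways.
By inclusion–exclusion this is Σ_{j=0}^{4} (−1)^j C(4,j)·(4−j)!.
Computing: 24 − 24 + 12 − 4 + 1 = 9.

9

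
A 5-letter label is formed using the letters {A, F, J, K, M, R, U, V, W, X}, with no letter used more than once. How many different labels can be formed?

With no repetition, fill the 5 letters in order: 10 choices, then 9, down to 6.
10 × 9 × 8 × 7 × 6 = 30240.

30240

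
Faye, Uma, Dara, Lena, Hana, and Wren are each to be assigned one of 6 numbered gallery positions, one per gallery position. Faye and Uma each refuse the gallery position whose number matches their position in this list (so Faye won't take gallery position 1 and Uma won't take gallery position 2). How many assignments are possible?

Let Aᵢ (for i ∈ {1, 2}) be the placements that put person i in their forbidden gallery position. Any j of these fix j positions, leaving (6−j)! ways to fill the rest, and there are C(2,j) ways to pick which j.
By inclusion–exclusion, the number of valid placements is Σ_{j=0}^{2} (−1)^j C(2,j)·(6−j)!.
Computing: 720 − 240 + 24 = 504.

504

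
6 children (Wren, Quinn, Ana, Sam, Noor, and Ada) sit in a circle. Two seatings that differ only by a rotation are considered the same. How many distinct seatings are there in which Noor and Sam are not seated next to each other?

Without the restriction there are (5)! = 120 seatings.
Seatings with Noor beside Sam: treat them as a block with 2 internal orders, giving 2 × (4)! = 48.
Subtracting, 120 − 48 = 72.

72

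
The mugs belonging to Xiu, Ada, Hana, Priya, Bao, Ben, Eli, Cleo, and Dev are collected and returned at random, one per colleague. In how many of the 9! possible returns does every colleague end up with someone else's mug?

Count assignments avoiding every fixed point. For any j of the 9 colleagues fixed to their own mug, the other 9−j can be arranged in (9−j)! ways.
By inclusion–exclusion this is Σ_{j=0}^{9} (−1)^j C(9,j)·(9−j)!.
Computing: 362880 − 362880 + 181440 − 60480 + 15120 − 3024 + 504 − 72 + 9 − 1 = 133496.

133496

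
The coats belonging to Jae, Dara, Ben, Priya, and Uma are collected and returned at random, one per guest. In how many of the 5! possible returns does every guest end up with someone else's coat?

44

Let Aᵢ be the assignments in which guest i gets their own coat. We want the size of the complement of A₁∪…∪A_5.
By inclusion–exclusion this is Σ_{j=0}^{5} (−1)^j C(5,j)·(5−j)!.
Computing: 120 − 120 + 60 − 20 + 5 − 1 = 44.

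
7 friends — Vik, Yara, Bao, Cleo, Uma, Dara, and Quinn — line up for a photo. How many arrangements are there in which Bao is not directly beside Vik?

3600

Of the 7! = 5040 arrangements, those with Bao and Vik adjacent number 2 × 6! = 1440 (treat the pair as a block with 2 internal orders).
Complementary counting: 5040 − 1440 = 3600.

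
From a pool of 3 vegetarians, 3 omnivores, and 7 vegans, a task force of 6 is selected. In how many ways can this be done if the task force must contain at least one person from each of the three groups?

With no constraint there are C(13,6) = 1716 possible selections.
Selections missing a whole group: no vegetarians → C(10,6) = 210; no omnivores → C(10,6) = 210; no vegans → C(6,6) = 1.
Add back selections omitting two groups (i.e. drawn from a single group): C(3,6) + C(3,6) + C(7,6) = 7.
By inclusion–exclusion: 1716 − 421 + 7 = 1302.

1302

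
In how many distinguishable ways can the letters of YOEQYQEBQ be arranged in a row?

15120

YOEQYQEBQ has 9 letters with E appearing twice, Q appearing 3 times, and Y appearing twice.
So there are 9! / (3!·2!·2!) = 15120 distinguishable arrangements.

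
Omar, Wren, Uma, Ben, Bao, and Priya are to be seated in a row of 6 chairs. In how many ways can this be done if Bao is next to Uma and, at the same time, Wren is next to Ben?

Treat {Bao,Uma} as one block (2 orders) and {Wren,Ben} as another (2 orders).
That leaves 4 units to arrange: 2 × 2 × 4! = 4 × 24 = 96.

96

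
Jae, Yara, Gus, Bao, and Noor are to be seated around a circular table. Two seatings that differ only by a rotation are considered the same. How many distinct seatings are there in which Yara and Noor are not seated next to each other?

12

All circular seatings of 5 people number (4)! = 24.
Seatings with Yara beside Noor: treat them as a block with 2 internal orders, giving 2 × (3)! = 12.
Subtracting, 24 − 12 = 12.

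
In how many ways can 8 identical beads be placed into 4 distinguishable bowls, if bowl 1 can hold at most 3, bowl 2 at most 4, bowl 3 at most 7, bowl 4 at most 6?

Without the upper bounds there are C(11,3) = 165 ways to split 8 among 4 bowls.
Subtract solutions that violate a single cap (substitute x_i' = x_i − (cap_i+1)): x_1 ≥ 4 gives C(7,3) = 35; x_2 ≥ 5 gives C(6,3) = 20; x_3 ≥ 8 gives C(3,3) = 1; x_4 ≥ 7 gives C(4,3) = 4. Together 60.
No two caps can be exceeded simultaneously, so the pair terms are all 0.
By inclusion–exclusion the count is 165 − 60 + 0 = 105.

105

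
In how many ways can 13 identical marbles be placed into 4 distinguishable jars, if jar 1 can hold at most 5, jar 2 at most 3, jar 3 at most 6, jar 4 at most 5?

72

Without the upper bounds there are C(16,3) = 560 ways to split 13 among 4 jars.
Subtract solutions that violate a single cap (substitute x_i' = x_i − (cap_i+1)): x_1 ≥ 6 gives C(10,3) = 120; x_2 ≥ 4 gives C(12,3) = 220; x_3 ≥ 7 gives C(9,3) = 84; x_4 ≥ 6 gives C(10,3) = 120. Together 544.
Add back pairs where two caps are both exceeded: 20 + 1 + 4 + 10 + 20 + 1 = 56.
By inclusion–exclusion the count is 560 − 544 + 56 = 72.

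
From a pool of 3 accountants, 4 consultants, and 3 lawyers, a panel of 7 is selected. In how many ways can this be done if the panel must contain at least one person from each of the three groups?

With no constraint there are C(10,7) = 120 possible selections.
Selections missing a whole group: no accountants → C(7,7) = 1; no consultants → C(6,7) = 0; no lawyers → C(7,7) = 1.
Add back selections omitting two groups (i.e. drawn from a single group): C(3,7) + C(4,7) + C(3,7) = 0.
By inclusion–exclusion: 120 − 2 + 0 = 118.

118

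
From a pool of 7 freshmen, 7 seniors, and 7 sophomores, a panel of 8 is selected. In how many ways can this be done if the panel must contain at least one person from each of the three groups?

Unrestricted: C(21,8) = 203490 ways to pick any 8 of the 21.
Selections missing a whole group: no freshmen → C(14,8) = 3003; no seniors → C(14,8) = 3003; no sophomores → C(14,8) = 3003.
Add back selections omitting two groups (i.e. drawn from a single group): C(7,8) + C(7,8) + C(7,8) = 0.
By inclusion–exclusion: 203490 − 9009 + 0 = 194481.

194481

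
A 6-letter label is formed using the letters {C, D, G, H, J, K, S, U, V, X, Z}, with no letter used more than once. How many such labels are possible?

332640

This is a permutation of 6 out of 11: P(11,6) = 11!/5!.
11 × 10 × 9 × 8 × 7 × 6 = 332640.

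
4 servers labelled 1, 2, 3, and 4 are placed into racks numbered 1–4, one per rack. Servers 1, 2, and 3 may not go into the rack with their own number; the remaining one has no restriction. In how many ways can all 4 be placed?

Let Aᵢ (for i ∈ {1, 2, 3}) be the placements that put server i in its forbidden rack. Any j of these fix j positions, leaving (4−j)! ways to fill the rest, and there are C(3,j) ways to pick which j.
By inclusion–exclusion, the number of valid placements is Σ_{j=0}^{3} (−1)^j C(3,j)·(4−j)!.
Computing: 24 − 18 + 6 − 1 = 11.

11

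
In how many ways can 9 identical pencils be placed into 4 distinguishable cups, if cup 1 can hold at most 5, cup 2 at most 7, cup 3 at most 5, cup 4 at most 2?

Ignoring the caps, the number of non-negative solutions to x_1+…+x_4 = 9 is C(12,3) = 220.
Subtract solutions that violate a single cap (substitute x_i' = x_i − (cap_i+1)): x_1 ≥ 6 gives C(6,3) = 20; x_2 ≥ 8 gives C(4,3) = 4; x_3 ≥ 6 gives C(6,3) = 20; x_4 ≥ 3 gives C(9,3) = 84. Together 128.
Add back pairs where two caps are both exceeded: 0 + 0 + 1 + 0 + 0 + 1 = 2.
By inclusion–exclusion the count is 220 − 128 + 2 = 94.

94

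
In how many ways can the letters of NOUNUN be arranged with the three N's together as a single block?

12

Treat the 3 copies of N as a single block. The multiset to arrange is then {NNN, O, U, U}, 4 items in all.
That gives (4)!/(2!) = 12 arrangements.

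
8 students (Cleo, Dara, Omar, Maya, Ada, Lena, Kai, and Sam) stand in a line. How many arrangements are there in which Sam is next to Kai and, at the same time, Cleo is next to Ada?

Treat {Sam,Kai} as one block (2 orders) and {Cleo,Ada} as another (2 orders).
That leaves 6 units to arrange: 2 × 2 × 6! = 4 × 720 = 2880.

2880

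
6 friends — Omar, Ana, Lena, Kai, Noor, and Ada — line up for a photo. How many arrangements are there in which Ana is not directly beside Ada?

There are 6! = 720 arrangements in all. If Ana and Ada are adjacent, merging them into one block gives 2·(5)! = 240 arrangements.
So 720 − 240 = 480 arrangements keep them apart.

480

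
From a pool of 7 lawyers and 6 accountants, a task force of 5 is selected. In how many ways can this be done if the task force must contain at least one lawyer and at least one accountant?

1260

With no constraint there are C(13,5) = 1287 possible selections.
Subtract selections that omit an entire group: no lawyers → C(6,5) = 6; no accountants → C(7,5) = 21.
Both groups omitted at once is impossible, so 1287 − 27 = 1260.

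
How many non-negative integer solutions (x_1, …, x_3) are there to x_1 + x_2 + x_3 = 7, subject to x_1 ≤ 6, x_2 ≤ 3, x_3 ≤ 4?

19

Ignoring the caps, the number of non-negative solutions to x_1+…+x_3 = 7 is C(9,2) = 36.
Subtract solutions that violate a single cap (substitute x_i' = x_i − (cap_i+1)): x_1 ≥ 7 gives C(2,2) = 1; x_2 ≥ 4 gives C(5,2) = 10; x_3 ≥ 5 gives C(4,2) = 6. Together 17.
No two caps can be exceeded simultaneously, so the pair terms are all 0.
By inclusion–exclusion the count is 36 − 17 + 0 = 19.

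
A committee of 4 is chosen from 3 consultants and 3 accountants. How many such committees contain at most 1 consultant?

3

Split by how many consultants are chosen (0 through 1).
Sum: C(3,0)·C(3,4) + C(3,1)·C(3,3) = 0 + 3 = 3.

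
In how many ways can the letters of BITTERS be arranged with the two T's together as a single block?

720

Treat the 2 copies of T as a single block. The multiset to arrange is then {TT, B, E, I, R, S}, 6 items in all.
All 6 items are distinct, so there are (6)! = 720 arrangements.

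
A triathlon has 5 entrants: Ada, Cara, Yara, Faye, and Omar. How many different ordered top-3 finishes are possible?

There are 5 choices for 1st place, 4 for 2nd, and 3 for 3rd.
That gives 5 × 4 × 3 = 60.

60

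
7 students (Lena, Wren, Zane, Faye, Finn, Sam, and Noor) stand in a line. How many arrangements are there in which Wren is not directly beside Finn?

3600

Of the 7! = 5040 arrangements, those with Wren and Finn adjacent number 2 × 6! = 1440 (treat the pair as a block with 2 internal orders).
So 5040 − 1440 = 3600 arrangements keep them apart.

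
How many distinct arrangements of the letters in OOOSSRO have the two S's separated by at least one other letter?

75

There are 7!/(4!·2!) = 105 arrangements of OOOSSRO in total.
If the two S's are adjacent, glue them into one block, leaving 6 items to arrange: (6)!/(4!) = 30 ways.
Hence 105 − 30 = 75.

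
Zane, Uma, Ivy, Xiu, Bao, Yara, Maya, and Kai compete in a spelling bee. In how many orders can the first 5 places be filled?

This is an ordered selection of 5 from 8: P(8,5).
That gives 8 × 7 × 6 × 5 × 4 = 6720.

6720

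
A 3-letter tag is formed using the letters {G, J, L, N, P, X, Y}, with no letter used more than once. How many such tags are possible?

With no repetition, fill the 3 letters in order: 7 choices, then 6, down to 5.
7 × 6 × 5 = 210.

210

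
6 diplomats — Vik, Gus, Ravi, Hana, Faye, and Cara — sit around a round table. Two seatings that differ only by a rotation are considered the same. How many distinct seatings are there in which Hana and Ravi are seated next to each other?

48

Glue Hana and Ravi into a block (2 internal orders). Seating 5 units around a circle gives (4)! arrangements.
So 2 × (4)! = 2 × 24 = 48.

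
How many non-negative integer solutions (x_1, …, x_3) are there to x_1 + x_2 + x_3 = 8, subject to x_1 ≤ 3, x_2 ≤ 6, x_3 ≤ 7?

Without the upper bounds there are C(10,2) = 45 ways to split 8 among 3 variables.
Subtract solutions that violate a single cap (substitute x_i' = x_i − (cap_i+1)): x_1 ≥ 4 gives C(6,2) = 15; x_2 ≥ 7 gives C(3,2) = 3; x_3 ≥ 8 gives C(2,2) = 1. Together 19.
No two caps can be exceeded simultaneously, so the pair terms are all 0.
By inclusion–exclusion the count is 45 − 19 + 0 = 26.

26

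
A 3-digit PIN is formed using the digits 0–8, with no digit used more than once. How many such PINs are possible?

Choose and order 3 of the 9 symbols: the first digit has 9 options, the next 8, then 7.
9 × 8 × 7 = 504.

504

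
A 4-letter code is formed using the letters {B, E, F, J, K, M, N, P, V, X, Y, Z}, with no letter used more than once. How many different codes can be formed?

With no repetition, fill the 4 letters in order: 12 choices, then 11, down to 9.
That product is 12 × 11 × 10 × 9 = 11880.

11880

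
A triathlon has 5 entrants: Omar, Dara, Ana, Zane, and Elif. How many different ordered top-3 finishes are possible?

60

This is an ordered selection of 3 from 5: P(5,3).
That gives 5 × 4 × 3 = 60.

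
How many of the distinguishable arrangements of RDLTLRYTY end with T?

5040

Fix T in the last position and arrange the remaining 8 letters.
Those 8 letters have L appearing twice, R appearing twice, and Y appearing twice, giving (8)!/(2!·2!·2!) = 5040.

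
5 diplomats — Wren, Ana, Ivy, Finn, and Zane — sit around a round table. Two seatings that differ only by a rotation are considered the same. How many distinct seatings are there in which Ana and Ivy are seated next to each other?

Glue Ana and Ivy into a block (2 internal orders). Seating 4 units around a circle gives (3)! arrangements.
So 2 × (3)! = 2 × 6 = 12.

12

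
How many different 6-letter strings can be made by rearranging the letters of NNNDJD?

60

NNNDJD has 6 letters with D appearing twice and N appearing 3 times.
So there are 6! / (3!·2!) = 60 distinguishable arrangements.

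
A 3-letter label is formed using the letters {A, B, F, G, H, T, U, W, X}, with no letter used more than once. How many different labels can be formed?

504

With no repetition, fill the 3 letters in order: 9 choices, then 8, down to 7.
That product is 9 × 8 × 7 = 504.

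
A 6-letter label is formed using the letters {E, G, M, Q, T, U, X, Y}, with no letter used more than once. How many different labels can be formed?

With no repetition, fill the 6 letters in order: 8 choices, then 7, down to 3.
8 × 7 × 6 × 5 × 4 × 3 = 20160.

20160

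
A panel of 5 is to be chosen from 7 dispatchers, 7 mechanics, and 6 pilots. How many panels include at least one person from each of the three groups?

10976

Unrestricted: C(20,5) = 15504 ways to pick any 5 of the 20.
Subtract selections that omit an entire group: no dispatchers → C(13,5) = 1287; no mechanics → C(13,5) = 1287; no pilots → C(14,5) = 2002.
Add back selections omitting two groups (i.e. drawn from a single group): C(7,5) + C(7,5) + C(6,5) = 48.
By inclusion–exclusion: 15504 − 4576 + 48 = 10976.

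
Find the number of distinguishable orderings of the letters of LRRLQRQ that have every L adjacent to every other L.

60

Treat the 2 copies of L as a single block. The multiset to arrange is then {LL, Q, Q, R, R, R}, 6 items in all.
That gives (6)!/(3!·2!) = 60 arrangements.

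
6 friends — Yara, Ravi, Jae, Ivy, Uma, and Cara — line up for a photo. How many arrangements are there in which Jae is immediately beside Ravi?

240

Glue Jae and Ravi into one block (2 internal orders), leaving 5 units to arrange in a row.
So the count is 2·(5)! = 240.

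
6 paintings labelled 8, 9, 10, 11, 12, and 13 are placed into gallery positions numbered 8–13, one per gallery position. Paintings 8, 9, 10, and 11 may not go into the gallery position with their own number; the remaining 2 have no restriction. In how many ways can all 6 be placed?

362

Let Aᵢ (for 8 ≤ i ≤ 11) be the placements that put painting i in its forbidden gallery position. Any j of these fix j positions, leaving (6−j)! ways to fill the rest, and there are C(4,j) ways to pick which j.
By inclusion–exclusion, the number of valid placements is Σ_{j=0}^{4} (−1)^j C(4,j)·(6−j)!.
Computing: 720 − 480 + 144 − 24 + 2 = 362.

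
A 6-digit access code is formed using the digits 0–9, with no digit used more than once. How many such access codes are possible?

151200

With no repetition, fill the 6 digits in order: 10 choices, then 9, down to 5.
That product is 10 × 9 × 8 × 7 × 6 × 5 = 151200.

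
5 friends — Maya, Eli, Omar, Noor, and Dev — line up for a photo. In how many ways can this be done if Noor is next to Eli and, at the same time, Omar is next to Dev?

Treat {Noor,Eli} as one block (2 orders) and {Omar,Dev} as another (2 orders).
That leaves 3 units to arrange: 2 × 2 × 3! = 4 × 6 = 24.

24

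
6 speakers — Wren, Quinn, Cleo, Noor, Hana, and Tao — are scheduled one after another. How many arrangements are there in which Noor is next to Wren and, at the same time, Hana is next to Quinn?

Treat {Noor,Wren} as one block (2 orders) and {Hana,Quinn} as another (2 orders).
That leaves 4 units to arrange: 2 × 2 × 4! = 4 × 24 = 96.

96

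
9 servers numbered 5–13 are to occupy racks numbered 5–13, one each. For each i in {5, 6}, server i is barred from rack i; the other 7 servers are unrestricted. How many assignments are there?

Let Aᵢ (for i ∈ {5, 6}) be the placements that put server i in its forbidden rack. Any j of these fix j positions, leaving (9−j)! ways to fill the rest, and there are C(2,j) ways to pick which j.
By inclusion–exclusion, the number of valid placements is Σ_{j=0}^{2} (−1)^j C(2,j)·(9−j)!.
Computing: 362880 − 80640 + 5040 = 287280.

287280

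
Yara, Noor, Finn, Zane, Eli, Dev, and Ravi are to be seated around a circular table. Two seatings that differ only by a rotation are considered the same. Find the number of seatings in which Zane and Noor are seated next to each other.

240

Treat {Zane, Noor} as one unit (2 internal orders) and seat the resulting 6 units around the table: (5)! circular arrangements.
So 2 × (5)! = 2 × 120 = 240.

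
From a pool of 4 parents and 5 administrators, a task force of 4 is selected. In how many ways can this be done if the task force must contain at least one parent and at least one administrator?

With no constraint there are C(9,4) = 126 possible selections.
Selections missing a whole group: no parents → C(5,4) = 5; no administrators → C(4,4) = 1.
Both groups omitted at once is impossible, so 126 − 6 = 120.

120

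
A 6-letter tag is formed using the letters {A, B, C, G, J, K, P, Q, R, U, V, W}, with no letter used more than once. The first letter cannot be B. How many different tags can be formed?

609840

The first letter has 12−1 = 11 choices (anything except B).
The remaining 5 letters are filled from the other 11 symbols without repetition: 11 × 10 × 9 × 8 × 7 = 55440.
Total: 11 × 55440 = 609840.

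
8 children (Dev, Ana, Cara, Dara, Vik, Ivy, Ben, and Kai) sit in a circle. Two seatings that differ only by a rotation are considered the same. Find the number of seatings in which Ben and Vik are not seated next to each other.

3600

Without the restriction there are (7)! = 5040 seatings.
Seatings with Ben beside Vik: treat them as a block with 2 internal orders, giving 2 × (6)! = 1440.
Subtracting, 5040 − 1440 = 3600.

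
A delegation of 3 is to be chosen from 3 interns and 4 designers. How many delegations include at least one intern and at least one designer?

Unrestricted: C(7,3) = 35 ways to pick any 3 of the 7.
Selections missing a whole group: no interns → C(4,3) = 4; no designers → C(3,3) = 1.
Both groups omitted at once is impossible, so 35 − 5 = 30.

30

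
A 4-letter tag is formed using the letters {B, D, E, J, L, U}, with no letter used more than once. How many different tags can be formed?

This is a permutation of 4 out of 6: P(6,4) = 6!/2!.
That product is 6 × 5 × 4 × 3 = 360.

360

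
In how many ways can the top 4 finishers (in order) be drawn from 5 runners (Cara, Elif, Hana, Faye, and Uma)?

120

This is an ordered selection of 4 from 5: P(5,4).
That gives 5 × 4 × 3 × 2 = 120.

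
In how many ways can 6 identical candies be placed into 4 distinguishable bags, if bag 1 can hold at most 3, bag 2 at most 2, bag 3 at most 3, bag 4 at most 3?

34

By stars and bars, unrestricted non-negative solutions to x_1+…+x_4 = 6 number C(6+3,3) = 84.
Subtract solutions that violate a single cap (substitute x_i' = x_i − (cap_i+1)): x_1 ≥ 4 gives C(5,3) = 10; x_2 ≥ 3 gives C(6,3) = 20; x_3 ≥ 4 gives C(5,3) = 10; x_4 ≥ 4 gives C(5,3) = 10. Together 50.
No two caps can be exceeded simultaneously, so the pair terms are all 0.
By inclusion–exclusion the count is 84 − 50 + 0 = 34.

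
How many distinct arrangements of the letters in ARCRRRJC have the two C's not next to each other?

Total arrangements of ARCRRRJC: 8!/(4!·2!) = 840.
If the two C's are adjacent, glue them into one block, leaving 7 items to arrange: (7)!/(4!) = 210 ways.
Hence 840 − 210 = 630.

630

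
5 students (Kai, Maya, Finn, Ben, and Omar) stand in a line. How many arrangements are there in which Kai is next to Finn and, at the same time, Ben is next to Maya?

Treat {Kai,Finn} as one block (2 orders) and {Ben,Maya} as another (2 orders).
That leaves 3 units to arrange: 2 × 2 × 3! = 4 × 6 = 24.

24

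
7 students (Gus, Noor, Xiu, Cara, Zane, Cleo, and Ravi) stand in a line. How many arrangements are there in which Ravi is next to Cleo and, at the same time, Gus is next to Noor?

480

Treat {Ravi,Cleo} as one block (2 orders) and {Gus,Noor} as another (2 orders).
That leaves 5 units to arrange: 2 × 2 × 5! = 4 × 120 = 480.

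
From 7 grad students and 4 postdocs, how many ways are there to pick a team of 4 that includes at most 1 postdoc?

Split by how many postdocs are chosen (0 through 1).
Sum: C(4,0)·C(7,4) + C(4,1)·C(7,3) = 35 + 140 = 175.

175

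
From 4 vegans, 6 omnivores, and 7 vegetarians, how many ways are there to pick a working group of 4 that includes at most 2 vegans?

Split by how many vegans are chosen (0 through 2).
Sum: C(4,0)·C(13,4) + C(4,1)·C(13,3) + C(4,2)·C(13,2) = 715 + 1144 + 468 = 2327.

2327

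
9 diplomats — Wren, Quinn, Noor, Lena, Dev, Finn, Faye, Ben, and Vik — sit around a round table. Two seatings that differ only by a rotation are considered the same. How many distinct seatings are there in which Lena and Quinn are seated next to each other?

10080

Glue Lena and Quinn into a block (2 internal orders). Seating 8 units around a circle gives (7)! arrangements.
So 2 × (7)! = 2 × 5040 = 10080.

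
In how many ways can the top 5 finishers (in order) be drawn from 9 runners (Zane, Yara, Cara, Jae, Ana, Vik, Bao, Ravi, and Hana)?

This is an ordered selection of 5 from 9: P(9,5).
That gives 9 × 8 × 7 × 6 × 5 = 15120.

15120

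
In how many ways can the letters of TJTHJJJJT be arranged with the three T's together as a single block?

42

Treat the 3 copies of T as a single block. The multiset to arrange is then {TTT, H, J, J, J, J, J}, 7 items in all.
That gives (7)!/(5!) = 42 arrangements.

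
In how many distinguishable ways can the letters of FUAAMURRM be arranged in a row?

The 9 letters of FUAAMURRM have repeats: A appearing twice, M appearing twice, R appearing twice, and U appearing twice.
The number of distinct arrangements is 9!/(2!·2!·2!·2!) = 362880/16 = 22680.

22680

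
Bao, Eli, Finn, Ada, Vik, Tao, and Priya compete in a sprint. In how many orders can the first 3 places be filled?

This is an ordered selection of 3 from 7: P(7,3).
That gives 7 × 6 × 5 = 210.

210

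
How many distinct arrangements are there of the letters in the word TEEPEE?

30

The 6 letters of TEEPEE have repeats: E appearing 4 times.
The number of distinct arrangements is 6!/(4!) = 720/24 = 30.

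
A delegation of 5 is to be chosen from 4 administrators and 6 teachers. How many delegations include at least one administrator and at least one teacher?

246

Unrestricted: C(10,5) = 252 ways to pick any 5 of the 10.
Subtract selections that omit an entire group: no administrators → C(6,5) = 6; no teachers → C(4,5) = 0.
Both groups omitted at once is impossible, so 252 − 6 = 246.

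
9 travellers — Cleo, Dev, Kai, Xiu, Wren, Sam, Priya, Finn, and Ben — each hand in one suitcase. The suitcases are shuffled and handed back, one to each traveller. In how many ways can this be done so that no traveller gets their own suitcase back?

133496

This is the derangement count D_9: permutations of 9 items with no fixed point.
By inclusion–exclusion this is Σ_{j=0}^{9} (−1)^j C(9,j)·(9−j)!.
Computing: 362880 − 362880 + 181440 − 60480 + 15120 − 3024 + 504 − 72 + 9 − 1 = 133496.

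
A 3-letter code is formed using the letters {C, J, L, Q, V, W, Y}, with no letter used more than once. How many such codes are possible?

210

Choose and order 3 of the 7 symbols: the first letter has 7 options, the next 6, then 5.
That product is 7 × 6 × 5 = 210.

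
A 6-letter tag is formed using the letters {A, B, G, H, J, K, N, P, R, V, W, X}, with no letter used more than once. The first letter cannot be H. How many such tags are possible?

The first letter has 12−1 = 11 choices (anything except H).
The remaining 5 letters are filled from the other 11 symbols without repetition: 11 × 10 × 9 × 8 × 7 = 55440.
Total: 11 × 55440 = 609840.

609840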